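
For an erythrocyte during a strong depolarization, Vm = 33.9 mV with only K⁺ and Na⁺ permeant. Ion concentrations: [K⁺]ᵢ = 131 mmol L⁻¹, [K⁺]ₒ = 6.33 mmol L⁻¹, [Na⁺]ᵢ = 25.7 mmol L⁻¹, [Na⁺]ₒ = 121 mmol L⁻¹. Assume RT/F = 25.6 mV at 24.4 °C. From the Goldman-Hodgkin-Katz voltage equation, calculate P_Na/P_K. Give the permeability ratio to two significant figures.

20

Let α = P_Na/P_K. GHK: Vm = 25.6·ln[(Kₒ + α·Naₒ)/(Kᵢ + α·Naᵢ)].
e^(Vm/25.6) = e^(33.9/25.6) = 3.7592
So 3.7592·(Kᵢ + α·Naᵢ) = Kₒ + α·Naₒ → α = (3.7592·131.0 − 6.33) / (121.0 − 3.7592·25.7)
α = (492.5 − 6.33) / (121.0 − 96.61) = 486.1/24.39 = 19.93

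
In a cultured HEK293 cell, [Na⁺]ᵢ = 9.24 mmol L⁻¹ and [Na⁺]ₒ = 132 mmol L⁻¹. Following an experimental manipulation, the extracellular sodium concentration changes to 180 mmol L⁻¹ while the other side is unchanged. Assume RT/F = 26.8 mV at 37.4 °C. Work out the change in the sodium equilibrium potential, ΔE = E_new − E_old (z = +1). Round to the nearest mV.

E_old = (26.8/1)·ln(132/9.24) = 71.27 mV
E_new = (26.8/1)·ln(180/9.24) = 79.58 mV
ΔE = 79.58 − (71.27) = 8.31 mV

8 mV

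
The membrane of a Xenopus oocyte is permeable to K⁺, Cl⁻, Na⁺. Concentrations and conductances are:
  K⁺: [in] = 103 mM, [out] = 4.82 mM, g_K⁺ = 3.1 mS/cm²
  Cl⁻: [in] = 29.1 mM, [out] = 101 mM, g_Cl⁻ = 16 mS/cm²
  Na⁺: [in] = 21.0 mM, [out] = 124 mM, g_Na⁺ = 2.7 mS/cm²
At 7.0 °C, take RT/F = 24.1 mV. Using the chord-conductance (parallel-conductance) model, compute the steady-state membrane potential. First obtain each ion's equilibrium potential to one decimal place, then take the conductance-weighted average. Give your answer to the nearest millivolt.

-27 mV

E_K⁺ = (24.1/1)·ln(4.82/103) = -73.8 mV
E_Cl⁻ = (24.1/-1)·ln(101/29.1) = -30.0 mV
E_Na⁺ = (24.1/1)·ln(124/21.0) = 42.8 mV
Vm = (Σ gᵢEᵢ)/(Σ gᵢ) = (3.1·-73.8 + 16·-30.0 + 2.7·42.8) / (3.1 + 16 + 2.7)
= -593.22 / 21.8 = -27.21 mV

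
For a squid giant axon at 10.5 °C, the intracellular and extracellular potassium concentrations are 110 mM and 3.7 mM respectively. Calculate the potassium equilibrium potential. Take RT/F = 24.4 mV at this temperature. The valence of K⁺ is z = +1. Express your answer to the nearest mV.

E = (24.4/z) · ln([K⁺]_out/[K⁺]_in) with z = +1.
= (24.4/1) · ln(3.7/110) = 24.40 · ln(0.03364)
= 24.40 · (-3.3921) = -82.77 mV

-83 mV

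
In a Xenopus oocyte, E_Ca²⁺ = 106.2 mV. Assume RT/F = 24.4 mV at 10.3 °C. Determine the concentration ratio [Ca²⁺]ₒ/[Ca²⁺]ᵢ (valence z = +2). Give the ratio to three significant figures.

ln([out]/[in]) = E·z/(24.4) = 106.2 × 2 / 24.4 = 8.7049
[out]/[in] = e^(8.7049) = 6033

6030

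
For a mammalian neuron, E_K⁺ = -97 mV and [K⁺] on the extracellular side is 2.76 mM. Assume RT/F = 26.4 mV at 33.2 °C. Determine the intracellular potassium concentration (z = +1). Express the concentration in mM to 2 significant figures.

Nernst: E = (26.4/1) · ln([out]/[in]), so ln([out]/[in]) = -97.0 × 1 / 26.4 = -3.6742.
[out]/[in] = e^(-3.6742) = 0.02537.
[in] = 2.76 / 0.02537 = 108.8 mM.

110 mM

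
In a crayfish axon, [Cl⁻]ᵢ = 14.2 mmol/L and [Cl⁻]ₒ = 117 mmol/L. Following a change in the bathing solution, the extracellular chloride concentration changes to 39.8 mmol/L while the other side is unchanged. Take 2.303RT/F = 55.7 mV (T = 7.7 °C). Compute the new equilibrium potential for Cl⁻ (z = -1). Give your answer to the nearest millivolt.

-25 mV

After the shift: [Cl⁻]_out = 39.8, [Cl⁻]_in = 14.2 mmol/L.
E_new = (55.7/-1)·log₁₀(39.8/14.2) = -55.70 · (0.4476) = -24.93 mV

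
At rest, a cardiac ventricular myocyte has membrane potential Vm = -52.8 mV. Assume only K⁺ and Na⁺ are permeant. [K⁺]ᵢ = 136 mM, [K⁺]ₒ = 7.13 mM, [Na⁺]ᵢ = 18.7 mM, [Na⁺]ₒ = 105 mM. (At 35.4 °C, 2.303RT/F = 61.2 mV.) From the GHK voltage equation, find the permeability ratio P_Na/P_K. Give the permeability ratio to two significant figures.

Let α = P_Na/P_K. GHK: Vm = 61.2·log₁₀[(Kₒ + α·Naₒ)/(Kᵢ + α·Naᵢ)].
10^(Vm/61.2) = 10^(-52.8/61.2) = 0.13717
So 0.13717·(Kᵢ + α·Naᵢ) = Kₒ + α·Naₒ → α = (0.13717·136.0 − 7.13) / (105.0 − 0.13717·18.7)
α = (18.65 − 7.13) / (105.0 − 2.565) = 11.52/102.4 = 0.1125

0.11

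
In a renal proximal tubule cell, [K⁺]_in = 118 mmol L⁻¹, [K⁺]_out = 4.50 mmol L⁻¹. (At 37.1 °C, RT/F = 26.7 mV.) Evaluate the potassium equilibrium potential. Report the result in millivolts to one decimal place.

-87.2 mV

E = (26.7/z) · ln([K⁺]_out/[K⁺]_in) with z = +1.
= (26.7/1) · ln(4.50/118) = 26.70 · ln(0.03814)
= 26.70 · (-3.2666) = -87.22 mV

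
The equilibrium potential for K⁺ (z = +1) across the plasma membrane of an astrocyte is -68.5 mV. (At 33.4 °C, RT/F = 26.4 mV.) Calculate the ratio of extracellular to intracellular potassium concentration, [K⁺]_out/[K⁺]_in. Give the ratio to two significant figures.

0.075

ln([out]/[in]) = E·z/(26.4) = -68.5 × 1 / 26.4 = -2.5947
[out]/[in] = e^(-2.5947) = 0.07467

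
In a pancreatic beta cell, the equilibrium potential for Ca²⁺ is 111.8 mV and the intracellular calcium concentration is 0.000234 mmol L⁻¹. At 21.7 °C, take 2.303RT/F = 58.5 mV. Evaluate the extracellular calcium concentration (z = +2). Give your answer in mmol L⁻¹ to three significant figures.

Nernst: E = (58.5/2) · log₁₀([out]/[in]), so log₁₀([out]/[in]) = 111.8 × 2 / 58.5 = 3.8222.
[out]/[in] = 10^(3.8222) = 6641.
[out] = 6641 × 0.000234 = 1.554 mmol L⁻¹.

1.55 mmol L⁻¹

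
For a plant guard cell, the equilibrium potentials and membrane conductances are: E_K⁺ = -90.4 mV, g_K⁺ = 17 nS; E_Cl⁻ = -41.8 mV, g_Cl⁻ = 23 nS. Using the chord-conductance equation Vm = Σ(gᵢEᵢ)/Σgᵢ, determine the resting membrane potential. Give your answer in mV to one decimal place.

-62.5 mV

Σ gᵢEᵢ = 17·(-90.4) + 23·(-41.8) = -2498.20
Σ gᵢ = 17 + 23 = 40
Vm = -2498.20 / 40 = -62.46 mV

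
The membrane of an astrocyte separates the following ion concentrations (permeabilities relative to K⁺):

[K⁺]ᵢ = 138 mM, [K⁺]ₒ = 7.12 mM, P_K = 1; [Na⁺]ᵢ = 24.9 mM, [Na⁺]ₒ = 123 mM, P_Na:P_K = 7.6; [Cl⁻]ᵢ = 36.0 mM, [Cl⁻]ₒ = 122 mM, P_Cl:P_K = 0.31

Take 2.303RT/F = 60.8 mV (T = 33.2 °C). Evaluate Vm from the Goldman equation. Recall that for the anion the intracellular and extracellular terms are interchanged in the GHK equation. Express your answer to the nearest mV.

25 mV

Vm = 60.8 · log₁₀[(Σ P·[cation]ₒ + Σ P·[anion]ᵢ) / (Σ P·[cation]ᵢ + Σ P·[anion]ₒ)]
Numerator = 1×7.12 + 7.6×123 + 0.31×36.0 = 953.1
Denominator = 1×138 + 7.6×24.9 + 0.31×122 = 365.1
Vm = 60.8 · log₁₀(2.6107) = 60.8 × (0.4168) = 25.34 mV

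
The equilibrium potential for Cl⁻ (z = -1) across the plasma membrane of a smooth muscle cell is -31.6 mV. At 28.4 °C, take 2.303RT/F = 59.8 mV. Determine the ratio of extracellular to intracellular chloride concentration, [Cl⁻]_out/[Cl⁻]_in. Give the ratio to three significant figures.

log₁₀([out]/[in]) = E·z/(59.8) = -31.6 × -1 / 59.8 = 0.5284
[out]/[in] = 10^(0.5284) = 3.376

3.38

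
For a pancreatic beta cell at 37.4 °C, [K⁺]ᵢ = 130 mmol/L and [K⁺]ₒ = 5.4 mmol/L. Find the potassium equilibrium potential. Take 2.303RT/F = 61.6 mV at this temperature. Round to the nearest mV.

-85 mV

E = (61.6/z) · log₁₀([K⁺]_out/[K⁺]_in) with z = +1.
= (61.6/1) · log₁₀(5.4/130) = 61.60 · log₁₀(0.04154)
= 61.60 · (-1.3815) = -85.10 mV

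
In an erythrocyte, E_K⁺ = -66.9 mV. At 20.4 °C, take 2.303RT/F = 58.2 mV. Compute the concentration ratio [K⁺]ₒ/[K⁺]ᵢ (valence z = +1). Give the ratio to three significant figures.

0.0709

log₁₀([out]/[in]) = E·z/(58.2) = -66.9 × 1 / 58.2 = -1.1495
[out]/[in] = 10^(-1.1495) = 0.07088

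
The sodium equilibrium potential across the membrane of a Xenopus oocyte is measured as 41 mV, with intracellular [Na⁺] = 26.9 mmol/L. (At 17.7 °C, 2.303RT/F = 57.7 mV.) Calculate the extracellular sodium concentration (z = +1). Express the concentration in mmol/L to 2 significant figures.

Nernst: E = (57.7/1) · log₁₀([out]/[in]), so log₁₀([out]/[in]) = 41.0 × 1 / 57.7 = 0.7106.
[out]/[in] = 10^(0.7106) = 5.135.
[out] = 5.135 × 26.9 = 138.1 mmol/L.

140 mmol/L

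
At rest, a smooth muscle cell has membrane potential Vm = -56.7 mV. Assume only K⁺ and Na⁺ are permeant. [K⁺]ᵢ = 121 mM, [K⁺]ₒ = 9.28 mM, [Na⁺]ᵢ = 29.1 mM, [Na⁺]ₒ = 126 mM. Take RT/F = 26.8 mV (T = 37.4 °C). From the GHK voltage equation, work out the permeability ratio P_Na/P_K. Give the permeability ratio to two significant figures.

Let α = P_Na/P_K. GHK: Vm = 26.8·ln[(Kₒ + α·Naₒ)/(Kᵢ + α·Naᵢ)].
e^(Vm/26.8) = e^(-56.7/26.8) = 0.12055
So 0.12055·(Kᵢ + α·Naᵢ) = Kₒ + α·Naₒ → α = (0.12055·121.0 − 9.28) / (126.0 − 0.12055·29.1)
α = (14.59 − 9.28) / (126.0 − 3.508) = 5.307/122.5 = 0.04332

0.043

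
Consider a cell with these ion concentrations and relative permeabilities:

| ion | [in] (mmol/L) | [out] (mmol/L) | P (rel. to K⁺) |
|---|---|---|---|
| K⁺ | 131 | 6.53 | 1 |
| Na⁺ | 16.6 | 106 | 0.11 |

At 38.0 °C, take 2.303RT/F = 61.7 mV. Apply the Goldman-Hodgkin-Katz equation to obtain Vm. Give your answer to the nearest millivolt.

Vm = 61.7 · log₁₀[(Σ P·[cation]ₒ + Σ P·[anion]ᵢ) / (Σ P·[cation]ᵢ + Σ P·[anion]ₒ)]
Numerator = 1×6.53 + 0.11×106 = 18.19
Denominator = 1×131 + 0.11×16.6 = 132.8
Vm = 61.7 · log₁₀(0.13695) = 61.7 × (-0.8635) = -53.27 mV

-53 mV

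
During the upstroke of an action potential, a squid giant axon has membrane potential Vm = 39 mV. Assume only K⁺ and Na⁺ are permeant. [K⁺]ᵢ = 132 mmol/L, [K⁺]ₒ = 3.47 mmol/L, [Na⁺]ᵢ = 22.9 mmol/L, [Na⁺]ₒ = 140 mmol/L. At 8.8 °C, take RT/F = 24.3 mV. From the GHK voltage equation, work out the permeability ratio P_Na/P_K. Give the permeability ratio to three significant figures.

25.1

Let α = P_Na/P_K. GHK: Vm = 24.3·ln[(Kₒ + α·Naₒ)/(Kᵢ + α·Naᵢ)].
e^(Vm/24.3) = e^(39.0/24.3) = 4.9776
So 4.9776·(Kᵢ + α·Naᵢ) = Kₒ + α·Naₒ → α = (4.9776·132.0 − 3.47) / (140.0 − 4.9776·22.9)
α = (657 − 3.47) / (140.0 − 114) = 653.6/26.01 = 25.12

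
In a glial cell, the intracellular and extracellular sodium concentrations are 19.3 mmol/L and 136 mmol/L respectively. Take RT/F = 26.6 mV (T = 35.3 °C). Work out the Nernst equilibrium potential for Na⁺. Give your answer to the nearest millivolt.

52 mV

E = (26.6/z) · ln([Na⁺]_out/[Na⁺]_in) with z = +1.
= (26.6/1) · ln(136/19.3) = 26.60 · ln(7.047)
= 26.60 · (1.9525) = 51.94 mV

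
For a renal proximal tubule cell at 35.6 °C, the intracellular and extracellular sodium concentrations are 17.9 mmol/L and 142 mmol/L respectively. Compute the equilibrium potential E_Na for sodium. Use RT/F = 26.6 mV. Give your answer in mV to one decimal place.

E = (26.6/z) · ln([Na⁺]_out/[Na⁺]_in) with z = +1.
= (26.6/1) · ln(142/17.9) = 26.60 · ln(7.933)
= 26.60 · (2.0710) = 55.09 mV

55.1 mV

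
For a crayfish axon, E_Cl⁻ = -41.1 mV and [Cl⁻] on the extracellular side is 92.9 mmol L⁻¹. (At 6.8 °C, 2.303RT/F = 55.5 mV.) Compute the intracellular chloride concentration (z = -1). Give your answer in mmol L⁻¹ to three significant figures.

Nernst: E = (55.5/-1) · log₁₀([out]/[in]), so log₁₀([out]/[in]) = -41.1 × -1 / 55.5 = 0.7405.
[out]/[in] = 10^(0.7405) = 5.502.
[in] = 92.9 / 5.502 = 16.88 mmol L⁻¹.

16.9 mmol L⁻¹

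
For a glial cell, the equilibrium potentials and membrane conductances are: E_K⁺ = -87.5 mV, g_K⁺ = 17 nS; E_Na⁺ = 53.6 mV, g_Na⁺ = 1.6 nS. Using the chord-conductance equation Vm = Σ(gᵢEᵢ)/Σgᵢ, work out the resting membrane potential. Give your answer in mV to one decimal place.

-75.4 mV

Σ gᵢEᵢ = 17·(-87.5) + 1.6·(53.6) = -1401.74
Σ gᵢ = 17 + 1.6 = 18.6
Vm = -1401.74 / 18.6 = -75.36 mV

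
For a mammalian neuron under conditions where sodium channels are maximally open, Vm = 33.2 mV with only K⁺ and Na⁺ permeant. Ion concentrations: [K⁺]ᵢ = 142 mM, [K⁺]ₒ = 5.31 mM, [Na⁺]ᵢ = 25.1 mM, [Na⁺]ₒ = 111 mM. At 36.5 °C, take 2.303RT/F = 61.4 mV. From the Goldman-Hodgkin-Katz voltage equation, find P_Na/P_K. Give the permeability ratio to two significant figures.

20

Let α = P_Na/P_K. GHK: Vm = 61.4·log₁₀[(Kₒ + α·Naₒ)/(Kᵢ + α·Naᵢ)].
10^(Vm/61.4) = 10^(33.2/61.4) = 3.4731
So 3.4731·(Kᵢ + α·Naᵢ) = Kₒ + α·Naₒ → α = (3.4731·142.0 − 5.31) / (111.0 − 3.4731·25.1)
α = (493.2 − 5.31) / (111.0 − 87.17) = 487.9/23.83 = 20.48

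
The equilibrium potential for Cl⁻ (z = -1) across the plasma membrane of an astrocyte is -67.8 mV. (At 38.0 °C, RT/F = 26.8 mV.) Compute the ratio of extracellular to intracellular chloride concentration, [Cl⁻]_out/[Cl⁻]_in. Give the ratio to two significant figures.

ln([out]/[in]) = E·z/(26.8) = -67.8 × -1 / 26.8 = 2.5299
[out]/[in] = e^(2.5299) = 12.55

13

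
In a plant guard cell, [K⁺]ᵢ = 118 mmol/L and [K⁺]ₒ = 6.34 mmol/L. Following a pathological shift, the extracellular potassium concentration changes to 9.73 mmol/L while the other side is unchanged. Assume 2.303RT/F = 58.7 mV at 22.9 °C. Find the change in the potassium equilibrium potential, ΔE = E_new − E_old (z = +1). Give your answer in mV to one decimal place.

10.9 mV

E_old = (58.7/1)·log₁₀(6.34/118) = -74.54 mV
E_new = (58.7/1)·log₁₀(9.73/118) = -63.62 mV
ΔE = -63.62 − (-74.54) = 10.92 mV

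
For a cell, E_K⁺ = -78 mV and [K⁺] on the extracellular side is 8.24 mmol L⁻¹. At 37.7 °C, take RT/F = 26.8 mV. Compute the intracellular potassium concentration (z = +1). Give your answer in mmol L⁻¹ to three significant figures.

Nernst: E = (26.8/1) · ln([out]/[in]), so ln([out]/[in]) = -78.0 × 1 / 26.8 = -2.9104.
[out]/[in] = e^(-2.9104) = 0.05445.
[in] = 8.24 / 0.05445 = 151.3 mmol L⁻¹.

151 mmol L⁻¹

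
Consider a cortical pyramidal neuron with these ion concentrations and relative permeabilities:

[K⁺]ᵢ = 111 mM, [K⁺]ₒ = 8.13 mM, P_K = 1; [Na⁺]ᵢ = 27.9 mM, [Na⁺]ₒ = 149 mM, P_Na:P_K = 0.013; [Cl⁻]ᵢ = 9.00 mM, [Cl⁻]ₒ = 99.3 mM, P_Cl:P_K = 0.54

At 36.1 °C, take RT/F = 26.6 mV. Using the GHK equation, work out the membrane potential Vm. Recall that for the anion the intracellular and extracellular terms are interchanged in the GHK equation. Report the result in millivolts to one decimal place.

-63.9 mV

Vm = 26.6 · ln[(Σ P·[cation]ₒ + Σ P·[anion]ᵢ) / (Σ P·[cation]ᵢ + Σ P·[anion]ₒ)]
Numerator = 1×8.13 + 0.013×149 + 0.54×9.00 = 14.93
Denominator = 1×111 + 0.013×27.9 + 0.54×99.3 = 165
Vm = 26.6 · ln(0.090475) = 26.6 × (-2.4027) = -63.91 mV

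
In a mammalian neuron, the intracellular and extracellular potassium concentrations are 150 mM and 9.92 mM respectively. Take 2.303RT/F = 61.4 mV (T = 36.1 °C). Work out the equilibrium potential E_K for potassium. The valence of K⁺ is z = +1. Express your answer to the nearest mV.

-72 mV

E = (61.4/z) · log₁₀([K⁺]_out/[K⁺]_in) with z = +1.
= (61.4/1) · log₁₀(9.92/150) = 61.40 · log₁₀(0.06613)
= 61.40 · (-1.1796) = -72.43 mV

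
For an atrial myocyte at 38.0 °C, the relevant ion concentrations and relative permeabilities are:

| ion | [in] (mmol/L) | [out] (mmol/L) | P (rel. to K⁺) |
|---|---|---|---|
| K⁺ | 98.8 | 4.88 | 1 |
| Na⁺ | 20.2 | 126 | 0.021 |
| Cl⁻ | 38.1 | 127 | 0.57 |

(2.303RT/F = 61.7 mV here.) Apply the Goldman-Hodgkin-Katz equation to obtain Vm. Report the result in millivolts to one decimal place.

Vm = 61.7 · log₁₀[(Σ P·[cation]ₒ + Σ P·[anion]ᵢ) / (Σ P·[cation]ᵢ + Σ P·[anion]ₒ)]
Numerator = 1×4.88 + 0.021×126 + 0.57×38.1 = 29.24
Denominator = 1×98.8 + 0.021×20.2 + 0.57×127 = 171.6
Vm = 61.7 · log₁₀(0.1704) = 61.7 × (-0.7685) = -47.42 mV

-47.4 mV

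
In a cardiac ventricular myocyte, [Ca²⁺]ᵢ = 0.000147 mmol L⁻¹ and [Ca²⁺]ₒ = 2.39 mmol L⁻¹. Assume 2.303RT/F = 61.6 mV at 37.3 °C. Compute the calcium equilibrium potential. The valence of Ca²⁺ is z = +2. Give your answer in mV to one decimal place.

E = (61.6/z) · log₁₀([Ca²⁺]_out/[Ca²⁺]_in) with z = +2.
= (61.6/2) · log₁₀(2.39/0.000147) = 30.80 · log₁₀(1.626e+04)
= 30.80 · (4.2111) = 129.70 mV

129.7 mV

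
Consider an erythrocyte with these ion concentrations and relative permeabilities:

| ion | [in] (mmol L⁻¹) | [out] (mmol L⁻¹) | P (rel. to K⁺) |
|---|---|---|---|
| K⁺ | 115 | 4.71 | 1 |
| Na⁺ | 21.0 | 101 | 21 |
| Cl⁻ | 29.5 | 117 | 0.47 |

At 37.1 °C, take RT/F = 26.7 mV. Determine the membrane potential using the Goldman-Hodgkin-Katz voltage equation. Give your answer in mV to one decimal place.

Vm = 26.7 · ln[(Σ P·[cation]ₒ + Σ P·[anion]ᵢ) / (Σ P·[cation]ᵢ + Σ P·[anion]ₒ)]
Numerator = 1×4.71 + 21×101 + 0.47×29.5 = 2140
Denominator = 1×115 + 21×21.0 + 0.47×117 = 611
Vm = 26.7 · ln(3.5018) = 26.7 × (1.2533) = 33.46 mV

33.5 mV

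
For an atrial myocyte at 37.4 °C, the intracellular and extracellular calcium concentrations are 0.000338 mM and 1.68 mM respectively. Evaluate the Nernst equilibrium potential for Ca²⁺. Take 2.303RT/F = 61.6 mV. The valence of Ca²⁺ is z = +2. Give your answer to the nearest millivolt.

E = (61.6/z) · log₁₀([Ca²⁺]_out/[Ca²⁺]_in) with z = +2.
= (61.6/2) · log₁₀(1.68/0.000338) = 30.80 · log₁₀(4970)
= 30.80 · (3.6964) = 113.85 mV

114 mV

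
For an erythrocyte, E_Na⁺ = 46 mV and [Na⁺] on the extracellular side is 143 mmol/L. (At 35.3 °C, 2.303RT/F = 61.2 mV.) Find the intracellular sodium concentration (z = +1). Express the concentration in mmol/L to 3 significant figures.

Nernst: E = (61.2/1) · log₁₀([out]/[in]), so log₁₀([out]/[in]) = 46.0 × 1 / 61.2 = 0.7516.
[out]/[in] = 10^(0.7516) = 5.645.
[in] = 143 / 5.645 = 25.33 mmol/L.

25.3 mmol/L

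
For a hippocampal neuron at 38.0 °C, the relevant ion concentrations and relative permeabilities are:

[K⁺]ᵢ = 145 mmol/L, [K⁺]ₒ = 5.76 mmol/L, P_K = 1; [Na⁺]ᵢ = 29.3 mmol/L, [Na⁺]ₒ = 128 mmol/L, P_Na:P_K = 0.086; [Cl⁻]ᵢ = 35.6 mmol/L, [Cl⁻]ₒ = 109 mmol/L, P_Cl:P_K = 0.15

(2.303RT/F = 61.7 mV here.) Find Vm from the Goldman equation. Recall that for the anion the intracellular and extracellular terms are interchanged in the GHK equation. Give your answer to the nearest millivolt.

-54 mV

Vm = 61.7 · log₁₀[(Σ P·[cation]ₒ + Σ P·[anion]ᵢ) / (Σ P·[cation]ᵢ + Σ P·[anion]ₒ)]
Numerator = 1×5.76 + 0.086×128 + 0.15×35.6 = 22.11
Denominator = 1×145 + 0.086×29.3 + 0.15×109 = 163.9
Vm = 61.7 · log₁₀(0.13491) = 61.7 × (-0.8699) = -53.68 mV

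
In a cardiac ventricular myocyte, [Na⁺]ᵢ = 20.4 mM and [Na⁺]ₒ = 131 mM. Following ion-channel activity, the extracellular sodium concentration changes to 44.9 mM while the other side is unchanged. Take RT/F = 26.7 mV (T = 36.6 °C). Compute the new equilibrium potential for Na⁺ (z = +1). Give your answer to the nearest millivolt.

21 mV

After the shift: [Na⁺]_out = 44.9, [Na⁺]_in = 20.4 mM.
E_new = (26.7/1)·ln(44.9/20.4) = 26.70 · (0.7889) = 21.06 mV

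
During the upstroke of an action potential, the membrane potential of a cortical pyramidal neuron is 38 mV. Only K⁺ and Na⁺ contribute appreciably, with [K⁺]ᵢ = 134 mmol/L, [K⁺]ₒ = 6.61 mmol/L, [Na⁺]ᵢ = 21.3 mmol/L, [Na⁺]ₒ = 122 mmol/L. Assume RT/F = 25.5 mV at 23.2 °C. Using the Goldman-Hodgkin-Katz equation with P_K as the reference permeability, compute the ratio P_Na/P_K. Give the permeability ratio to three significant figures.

21.4

Let α = P_Na/P_K. GHK: Vm = 25.5·ln[(Kₒ + α·Naₒ)/(Kᵢ + α·Naᵢ)].
e^(Vm/25.5) = e^(38.0/25.5) = 4.438
So 4.438·(Kᵢ + α·Naᵢ) = Kₒ + α·Naₒ → α = (4.438·134.0 − 6.61) / (122.0 − 4.438·21.3)
α = (594.7 − 6.61) / (122.0 − 94.53) = 588.1/27.47 = 21.41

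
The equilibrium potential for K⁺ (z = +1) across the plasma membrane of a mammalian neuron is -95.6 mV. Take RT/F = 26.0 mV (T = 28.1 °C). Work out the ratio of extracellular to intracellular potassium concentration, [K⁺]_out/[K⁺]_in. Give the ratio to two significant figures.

0.025

ln([out]/[in]) = E·z/(26.0) = -95.6 × 1 / 26.0 = -3.6769
[out]/[in] = e^(-3.6769) = 0.0253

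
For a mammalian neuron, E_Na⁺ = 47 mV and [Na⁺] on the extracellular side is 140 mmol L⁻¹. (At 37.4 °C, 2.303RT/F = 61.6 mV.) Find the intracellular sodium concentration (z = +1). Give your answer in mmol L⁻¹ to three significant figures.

24.2 mmol L⁻¹

Nernst: E = (61.6/1) · log₁₀([out]/[in]), so log₁₀([out]/[in]) = 47.0 × 1 / 61.6 = 0.7630.
[out]/[in] = 10^(0.7630) = 5.794.
[in] = 140 / 5.794 = 24.16 mmol L⁻¹.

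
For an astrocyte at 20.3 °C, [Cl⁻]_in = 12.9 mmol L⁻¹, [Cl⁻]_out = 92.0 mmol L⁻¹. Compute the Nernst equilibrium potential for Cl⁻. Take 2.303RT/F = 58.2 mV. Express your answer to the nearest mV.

E = (58.2/z) · log₁₀([Cl⁻]_out/[Cl⁻]_in) with z = -1.
For an anion, dividing by z = -1 reverses the sign.
= (58.2/-1) · log₁₀(92.0/12.9) = -58.20 · log₁₀(7.132)
= -58.20 · (0.8532) = -49.66 mV

-50 mV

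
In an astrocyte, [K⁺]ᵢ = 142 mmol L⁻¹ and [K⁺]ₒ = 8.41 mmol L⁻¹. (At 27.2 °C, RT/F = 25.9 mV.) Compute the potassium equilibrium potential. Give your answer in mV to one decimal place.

E = (25.9/z) · ln([K⁺]_out/[K⁺]_in) with z = +1.
= (25.9/1) · ln(8.41/142) = 25.90 · ln(0.05923)
= 25.90 · (-2.8264) = -73.20 mV

-73.2 mV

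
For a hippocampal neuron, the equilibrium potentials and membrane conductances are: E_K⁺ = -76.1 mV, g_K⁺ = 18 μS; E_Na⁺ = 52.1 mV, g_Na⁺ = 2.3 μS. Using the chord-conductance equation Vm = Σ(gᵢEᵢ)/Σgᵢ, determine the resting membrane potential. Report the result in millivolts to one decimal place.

-61.6 mV

Σ gᵢEᵢ = 18·(-76.1) + 2.3·(52.1) = -1249.97
Σ gᵢ = 18 + 2.3 = 20.3
Vm = -1249.97 / 20.3 = -61.57 mV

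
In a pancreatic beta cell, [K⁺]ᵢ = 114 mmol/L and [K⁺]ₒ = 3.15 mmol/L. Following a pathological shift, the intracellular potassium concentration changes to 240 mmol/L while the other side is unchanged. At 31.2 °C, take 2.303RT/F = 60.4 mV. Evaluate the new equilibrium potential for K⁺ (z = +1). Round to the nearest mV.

-114 mV

After the shift: [K⁺]_out = 3.15, [K⁺]_in = 240 mmol/L.
E_new = (60.4/1)·log₁₀(3.15/240) = 60.40 · (-1.8819) = -113.67 mV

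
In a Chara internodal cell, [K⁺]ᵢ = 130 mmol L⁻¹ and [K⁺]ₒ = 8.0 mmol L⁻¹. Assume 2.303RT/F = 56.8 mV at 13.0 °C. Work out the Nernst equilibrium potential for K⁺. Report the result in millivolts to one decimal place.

E = (56.8/z) · log₁₀([K⁺]_out/[K⁺]_in) with z = +1.
= (56.8/1) · log₁₀(8.0/130) = 56.80 · log₁₀(0.06154)
= 56.80 · (-1.2109) = -68.78 mV

-68.8 mV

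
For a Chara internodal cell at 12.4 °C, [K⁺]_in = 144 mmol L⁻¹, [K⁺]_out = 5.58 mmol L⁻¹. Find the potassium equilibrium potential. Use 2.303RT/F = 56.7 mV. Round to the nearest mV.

-80 mV

E = (56.7/z) · log₁₀([K⁺]_out/[K⁺]_in) with z = +1.
= (56.7/1) · log₁₀(5.58/144) = 56.70 · log₁₀(0.03875)
= 56.70 · (-1.4117) = -80.04 mV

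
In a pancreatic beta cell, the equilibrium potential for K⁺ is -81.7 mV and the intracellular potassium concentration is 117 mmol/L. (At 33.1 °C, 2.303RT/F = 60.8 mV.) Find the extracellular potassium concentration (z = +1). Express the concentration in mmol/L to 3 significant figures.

Nernst: E = (60.8/1) · log₁₀([out]/[in]), so log₁₀([out]/[in]) = -81.7 × 1 / 60.8 = -1.3438.
[out]/[in] = 10^(-1.3438) = 0.04532.
[out] = 0.04532 × 117 = 5.302 mmol/L.

5.30 mmol/L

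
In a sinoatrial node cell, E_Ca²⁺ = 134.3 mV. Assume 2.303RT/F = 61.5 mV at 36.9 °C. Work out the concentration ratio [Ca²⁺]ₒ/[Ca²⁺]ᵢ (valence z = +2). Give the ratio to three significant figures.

log₁₀([out]/[in]) = E·z/(61.5) = 134.3 × 2 / 61.5 = 4.3675
[out]/[in] = 10^(4.3675) = 2.331e+04

23300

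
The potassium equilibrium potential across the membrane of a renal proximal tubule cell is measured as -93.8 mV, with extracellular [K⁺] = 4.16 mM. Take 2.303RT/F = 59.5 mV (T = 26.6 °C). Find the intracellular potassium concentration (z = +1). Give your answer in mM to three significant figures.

157 mM

Nernst: E = (59.5/1) · log₁₀([out]/[in]), so log₁₀([out]/[in]) = -93.8 × 1 / 59.5 = -1.5765.
[out]/[in] = 10^(-1.5765) = 0.02652.
[in] = 4.16 / 0.02652 = 156.9 mM.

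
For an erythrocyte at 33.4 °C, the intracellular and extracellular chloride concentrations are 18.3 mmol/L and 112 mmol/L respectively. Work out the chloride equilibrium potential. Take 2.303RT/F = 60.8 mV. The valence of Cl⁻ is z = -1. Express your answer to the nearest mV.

-48 mV

E = (60.8/z) · log₁₀([Cl⁻]_out/[Cl⁻]_in) with z = -1.
For an anion, dividing by z = -1 reverses the sign.
= (60.8/-1) · log₁₀(112/18.3) = -60.80 · log₁₀(6.12)
= -60.80 · (0.7868) = -47.84 mV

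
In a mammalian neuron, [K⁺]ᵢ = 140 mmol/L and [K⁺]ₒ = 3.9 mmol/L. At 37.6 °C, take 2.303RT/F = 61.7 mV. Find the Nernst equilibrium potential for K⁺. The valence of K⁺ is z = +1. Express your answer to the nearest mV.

E = (61.7/z) · log₁₀([K⁺]_out/[K⁺]_in) with z = +1.
= (61.7/1) · log₁₀(3.9/140) = 61.70 · log₁₀(0.02786)
= 61.70 · (-1.5551) = -95.95 mV

-96 mV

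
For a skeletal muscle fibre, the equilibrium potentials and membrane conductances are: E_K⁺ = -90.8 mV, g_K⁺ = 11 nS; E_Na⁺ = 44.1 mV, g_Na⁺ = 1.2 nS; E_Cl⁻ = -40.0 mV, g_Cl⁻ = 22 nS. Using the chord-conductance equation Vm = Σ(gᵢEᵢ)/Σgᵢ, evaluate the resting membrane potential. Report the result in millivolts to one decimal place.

Σ gᵢEᵢ = 11·(-90.8) + 1.2·(44.1) + 22·(-40.0) = -1825.88
Σ gᵢ = 11 + 1.2 + 22 = 34.2
Vm = -1825.88 / 34.2 = -53.39 mV

-53.4 mV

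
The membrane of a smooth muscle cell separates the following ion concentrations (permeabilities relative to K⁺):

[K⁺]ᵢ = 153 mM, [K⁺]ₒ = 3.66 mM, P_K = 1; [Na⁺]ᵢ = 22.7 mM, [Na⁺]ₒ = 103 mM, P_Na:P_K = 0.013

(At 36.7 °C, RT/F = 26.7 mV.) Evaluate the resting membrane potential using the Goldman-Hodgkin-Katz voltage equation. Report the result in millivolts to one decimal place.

Vm = 26.7 · ln[(Σ P·[cation]ₒ + Σ P·[anion]ᵢ) / (Σ P·[cation]ᵢ + Σ P·[anion]ₒ)]
Numerator = 1×3.66 + 0.013×103 = 4.999
Denominator = 1×153 + 0.013×22.7 = 153.3
Vm = 26.7 · ln(0.03261) = 26.7 × (-3.4231) = -91.40 mV

-91.4 mV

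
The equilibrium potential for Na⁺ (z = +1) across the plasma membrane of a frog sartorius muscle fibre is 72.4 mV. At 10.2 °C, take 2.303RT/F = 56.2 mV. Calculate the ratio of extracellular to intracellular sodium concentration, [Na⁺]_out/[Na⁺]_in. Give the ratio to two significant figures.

log₁₀([out]/[in]) = E·z/(56.2) = 72.4 × 1 / 56.2 = 1.2883
[out]/[in] = 10^(1.2883) = 19.42

19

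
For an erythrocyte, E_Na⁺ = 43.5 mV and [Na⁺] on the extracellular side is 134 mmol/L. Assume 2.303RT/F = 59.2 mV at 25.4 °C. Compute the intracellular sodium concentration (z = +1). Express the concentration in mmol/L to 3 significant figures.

24.7 mmol/L

Nernst: E = (59.2/1) · log₁₀([out]/[in]), so log₁₀([out]/[in]) = 43.5 × 1 / 59.2 = 0.7348.
[out]/[in] = 10^(0.7348) = 5.43.
[in] = 134 / 5.43 = 24.68 mmol/L.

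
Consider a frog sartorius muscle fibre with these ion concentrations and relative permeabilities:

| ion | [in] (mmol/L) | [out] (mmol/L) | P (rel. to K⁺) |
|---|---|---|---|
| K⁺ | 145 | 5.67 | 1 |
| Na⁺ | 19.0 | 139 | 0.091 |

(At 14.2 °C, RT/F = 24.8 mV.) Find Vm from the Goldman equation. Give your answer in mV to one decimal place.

Vm = 24.8 · ln[(Σ P·[cation]ₒ + Σ P·[anion]ᵢ) / (Σ P·[cation]ᵢ + Σ P·[anion]ₒ)]
Numerator = 1×5.67 + 0.091×139 = 18.32
Denominator = 1×145 + 0.091×19.0 = 146.7
Vm = 24.8 · ln(0.12485) = 24.8 × (-2.0806) = -51.60 mV

-51.6 mV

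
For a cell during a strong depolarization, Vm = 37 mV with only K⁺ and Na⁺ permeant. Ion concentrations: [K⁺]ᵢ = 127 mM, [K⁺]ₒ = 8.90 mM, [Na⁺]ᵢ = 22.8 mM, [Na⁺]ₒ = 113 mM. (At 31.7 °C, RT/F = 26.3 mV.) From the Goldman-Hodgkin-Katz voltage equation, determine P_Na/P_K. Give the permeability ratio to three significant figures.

Let α = P_Na/P_K. GHK: Vm = 26.3·ln[(Kₒ + α·Naₒ)/(Kᵢ + α·Naᵢ)].
e^(Vm/26.3) = e^(37.0/26.3) = 4.083
So 4.083·(Kᵢ + α·Naᵢ) = Kₒ + α·Naₒ → α = (4.083·127.0 − 8.9) / (113.0 − 4.083·22.8)
α = (518.5 − 8.9) / (113.0 − 93.09) = 509.6/19.91 = 25.6

25.6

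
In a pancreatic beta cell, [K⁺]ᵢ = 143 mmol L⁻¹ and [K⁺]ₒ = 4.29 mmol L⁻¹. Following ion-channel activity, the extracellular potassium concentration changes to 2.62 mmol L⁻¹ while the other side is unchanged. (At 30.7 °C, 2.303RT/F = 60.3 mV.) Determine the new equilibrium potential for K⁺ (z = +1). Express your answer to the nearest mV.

After the shift: [K⁺]_out = 2.62, [K⁺]_in = 143 mmol L⁻¹.
E_new = (60.3/1)·log₁₀(2.62/143) = 60.30 · (-1.7370) = -104.74 mV

-105 mV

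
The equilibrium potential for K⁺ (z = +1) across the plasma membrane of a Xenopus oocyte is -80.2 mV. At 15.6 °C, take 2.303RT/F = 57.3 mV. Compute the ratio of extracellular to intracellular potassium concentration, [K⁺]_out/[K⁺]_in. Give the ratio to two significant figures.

0.040

log₁₀([out]/[in]) = E·z/(57.3) = -80.2 × 1 / 57.3 = -1.3997
[out]/[in] = 10^(-1.3997) = 0.03984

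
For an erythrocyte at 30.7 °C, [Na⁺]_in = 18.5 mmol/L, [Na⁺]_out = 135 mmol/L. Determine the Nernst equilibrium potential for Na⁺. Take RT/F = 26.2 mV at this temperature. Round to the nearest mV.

52 mV

E = (26.2/z) · ln([Na⁺]_out/[Na⁺]_in) with z = +1.
= (26.2/1) · ln(135/18.5) = 26.20 · ln(7.297)
= 26.20 · (1.9875) = 52.07 mV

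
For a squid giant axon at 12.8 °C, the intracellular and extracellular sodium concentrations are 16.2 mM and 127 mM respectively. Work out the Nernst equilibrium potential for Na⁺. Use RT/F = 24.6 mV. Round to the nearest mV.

E = (24.6/z) · ln([Na⁺]_out/[Na⁺]_in) with z = +1.
= (24.6/1) · ln(127/16.2) = 24.60 · ln(7.84)
= 24.60 · (2.0592) = 50.66 mV

51 mV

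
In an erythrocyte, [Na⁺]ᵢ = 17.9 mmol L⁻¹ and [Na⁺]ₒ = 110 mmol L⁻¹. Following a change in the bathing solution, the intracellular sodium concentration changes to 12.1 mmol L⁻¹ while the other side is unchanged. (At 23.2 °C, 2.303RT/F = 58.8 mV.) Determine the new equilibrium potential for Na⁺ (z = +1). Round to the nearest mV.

After the shift: [Na⁺]_out = 110, [Na⁺]_in = 12.1 mmol L⁻¹.
E_new = (58.8/1)·log₁₀(110/12.1) = 58.80 · (0.9586) = 56.37 mV

56 mV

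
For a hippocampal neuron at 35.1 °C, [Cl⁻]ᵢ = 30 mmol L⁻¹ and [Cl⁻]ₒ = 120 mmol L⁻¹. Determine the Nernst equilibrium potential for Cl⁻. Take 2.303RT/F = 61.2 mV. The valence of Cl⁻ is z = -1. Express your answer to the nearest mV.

-37 mV

E = (61.2/z) · log₁₀([Cl⁻]_out/[Cl⁻]_in) with z = -1.
For an anion, dividing by z = -1 reverses the sign.
= (61.2/-1) · log₁₀(120/30) = -61.20 · log₁₀(4)
= -61.20 · (0.6021) = -36.85 mV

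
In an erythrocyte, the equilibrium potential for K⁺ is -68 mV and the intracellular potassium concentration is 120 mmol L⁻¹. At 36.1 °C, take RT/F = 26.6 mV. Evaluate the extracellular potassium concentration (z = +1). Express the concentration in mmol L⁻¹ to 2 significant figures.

Nernst: E = (26.6/1) · ln([out]/[in]), so ln([out]/[in]) = -68.0 × 1 / 26.6 = -2.5564.
[out]/[in] = e^(-2.5564) = 0.07758.
[out] = 0.07758 × 120 = 9.31 mmol L⁻¹.

9.3 mmol L⁻¹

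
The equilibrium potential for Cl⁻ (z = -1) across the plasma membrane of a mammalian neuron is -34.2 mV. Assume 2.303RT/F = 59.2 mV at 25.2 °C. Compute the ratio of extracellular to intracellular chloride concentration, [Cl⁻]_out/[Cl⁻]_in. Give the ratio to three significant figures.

log₁₀([out]/[in]) = E·z/(59.2) = -34.2 × -1 / 59.2 = 0.5777
[out]/[in] = 10^(0.5777) = 3.782

3.78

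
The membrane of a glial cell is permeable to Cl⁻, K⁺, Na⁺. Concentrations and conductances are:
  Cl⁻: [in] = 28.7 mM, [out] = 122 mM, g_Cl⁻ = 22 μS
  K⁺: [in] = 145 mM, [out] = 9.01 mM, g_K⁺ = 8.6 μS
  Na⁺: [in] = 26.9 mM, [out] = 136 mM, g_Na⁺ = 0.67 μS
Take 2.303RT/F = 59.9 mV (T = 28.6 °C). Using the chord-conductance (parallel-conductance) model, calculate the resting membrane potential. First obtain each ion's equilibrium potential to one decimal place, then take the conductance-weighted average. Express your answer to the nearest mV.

-45 mV

E_Cl⁻ = (59.9/-1)·log₁₀(122/28.7) = -37.6 mV
E_K⁺ = (59.9/1)·log₁₀(9.01/145) = -72.3 mV
E_Na⁺ = (59.9/1)·log₁₀(136/26.9) = 42.2 mV
Vm = (Σ gᵢEᵢ)/(Σ gᵢ) = (22·-37.6 + 8.6·-72.3 + 0.67·42.2) / (22 + 8.6 + 0.67)
= -1420.71 / 31.27 = -45.43 mV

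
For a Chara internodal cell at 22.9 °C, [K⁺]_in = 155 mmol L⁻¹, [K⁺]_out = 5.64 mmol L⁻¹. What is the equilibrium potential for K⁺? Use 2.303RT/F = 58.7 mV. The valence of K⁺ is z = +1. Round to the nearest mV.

E = (58.7/z) · log₁₀([K⁺]_out/[K⁺]_in) with z = +1.
= (58.7/1) · log₁₀(5.64/155) = 58.70 · log₁₀(0.03639)
= 58.70 · (-1.4391) = -84.47 mV

-84 mV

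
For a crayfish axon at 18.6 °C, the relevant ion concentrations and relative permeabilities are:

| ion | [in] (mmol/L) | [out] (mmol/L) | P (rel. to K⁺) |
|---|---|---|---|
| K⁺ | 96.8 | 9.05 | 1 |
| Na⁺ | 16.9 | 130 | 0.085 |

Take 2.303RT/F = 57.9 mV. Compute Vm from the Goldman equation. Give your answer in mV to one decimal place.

Vm = 57.9 · log₁₀[(Σ P·[cation]ₒ + Σ P·[anion]ᵢ) / (Σ P·[cation]ᵢ + Σ P·[anion]ₒ)]
Numerator = 1×9.05 + 0.085×130 = 20.1
Denominator = 1×96.8 + 0.085×16.9 = 98.24
Vm = 57.9 · log₁₀(0.20461) = 57.9 × (-0.6891) = -39.90 mV

-39.9 mV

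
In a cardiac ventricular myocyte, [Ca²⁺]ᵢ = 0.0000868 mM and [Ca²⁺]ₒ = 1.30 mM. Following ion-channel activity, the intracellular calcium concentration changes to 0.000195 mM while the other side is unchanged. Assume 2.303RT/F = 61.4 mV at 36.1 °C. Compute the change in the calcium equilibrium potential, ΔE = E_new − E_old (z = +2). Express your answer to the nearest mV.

E_old = (61.4/2)·log₁₀(1.30/0.0000868) = 128.19 mV
E_new = (61.4/2)·log₁₀(1.30/0.000195) = 117.39 mV
ΔE = 117.39 − (128.19) = -10.79 mV

-11 mV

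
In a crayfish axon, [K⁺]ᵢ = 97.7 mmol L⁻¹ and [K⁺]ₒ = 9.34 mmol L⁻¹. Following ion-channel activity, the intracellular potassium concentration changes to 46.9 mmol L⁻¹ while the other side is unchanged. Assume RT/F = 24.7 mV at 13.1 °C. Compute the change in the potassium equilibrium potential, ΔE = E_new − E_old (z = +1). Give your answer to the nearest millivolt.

E_old = (24.7/1)·ln(9.34/97.7) = -57.99 mV
E_new = (24.7/1)·ln(9.34/46.9) = -39.86 mV
ΔE = -39.86 − (-57.99) = 18.13 mV

18 mV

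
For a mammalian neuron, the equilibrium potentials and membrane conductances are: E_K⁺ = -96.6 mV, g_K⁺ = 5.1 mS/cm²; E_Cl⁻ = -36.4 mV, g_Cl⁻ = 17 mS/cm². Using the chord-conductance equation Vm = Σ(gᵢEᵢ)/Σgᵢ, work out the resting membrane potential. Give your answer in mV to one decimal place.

-50.3 mV

Σ gᵢEᵢ = 5.1·(-96.6) + 17·(-36.4) = -1111.46
Σ gᵢ = 5.1 + 17 = 22.1
Vm = -1111.46 / 22.1 = -50.29 mV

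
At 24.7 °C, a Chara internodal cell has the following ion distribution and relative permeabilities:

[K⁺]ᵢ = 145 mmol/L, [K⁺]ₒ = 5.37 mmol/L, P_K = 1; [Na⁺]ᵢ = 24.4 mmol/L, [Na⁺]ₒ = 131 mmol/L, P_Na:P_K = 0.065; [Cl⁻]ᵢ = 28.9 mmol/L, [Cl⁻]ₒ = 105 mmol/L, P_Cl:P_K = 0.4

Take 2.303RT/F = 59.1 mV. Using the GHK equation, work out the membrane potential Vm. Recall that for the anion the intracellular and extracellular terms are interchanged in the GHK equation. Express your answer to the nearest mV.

Vm = 59.1 · log₁₀[(Σ P·[cation]ₒ + Σ P·[anion]ᵢ) / (Σ P·[cation]ᵢ + Σ P·[anion]ₒ)]
Numerator = 1×5.37 + 0.065×131 + 0.4×28.9 = 25.45
Denominator = 1×145 + 0.065×24.4 + 0.4×105 = 188.6
Vm = 59.1 · log₁₀(0.13493) = 59.1 × (-0.8699) = -51.41 mV

-51 mV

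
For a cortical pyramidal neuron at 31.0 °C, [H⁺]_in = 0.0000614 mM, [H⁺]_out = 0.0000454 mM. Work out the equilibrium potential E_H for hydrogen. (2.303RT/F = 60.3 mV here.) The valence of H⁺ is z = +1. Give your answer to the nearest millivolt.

-8 mV

E = (60.3/z) · log₁₀([H⁺]_out/[H⁺]_in) with z = +1.
= (60.3/1) · log₁₀(0.0000454/0.0000614) = 60.30 · log₁₀(0.7394)
= 60.30 · (-0.1311) = -7.91 mV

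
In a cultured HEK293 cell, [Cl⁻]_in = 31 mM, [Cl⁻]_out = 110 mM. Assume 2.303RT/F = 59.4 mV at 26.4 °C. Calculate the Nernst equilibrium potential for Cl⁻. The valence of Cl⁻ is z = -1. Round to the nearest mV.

E = (59.4/z) · log₁₀([Cl⁻]_out/[Cl⁻]_in) with z = -1.
For an anion, dividing by z = -1 reverses the sign.
= (59.4/-1) · log₁₀(110/31) = -59.40 · log₁₀(3.548)
= -59.40 · (0.5500) = -32.67 mV

-33 mV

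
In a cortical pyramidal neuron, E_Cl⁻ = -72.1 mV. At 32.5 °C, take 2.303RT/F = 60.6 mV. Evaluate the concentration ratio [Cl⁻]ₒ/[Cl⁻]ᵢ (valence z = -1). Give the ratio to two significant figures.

15

log₁₀([out]/[in]) = E·z/(60.6) = -72.1 × -1 / 60.6 = 1.1898
[out]/[in] = 10^(1.1898) = 15.48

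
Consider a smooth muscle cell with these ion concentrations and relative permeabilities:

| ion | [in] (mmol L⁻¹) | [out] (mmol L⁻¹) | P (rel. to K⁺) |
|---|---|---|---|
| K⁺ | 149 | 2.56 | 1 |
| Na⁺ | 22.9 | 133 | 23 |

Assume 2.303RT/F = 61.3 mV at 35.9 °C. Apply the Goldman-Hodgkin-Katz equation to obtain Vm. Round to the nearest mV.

Vm = 61.3 · log₁₀[(Σ P·[cation]ₒ + Σ P·[anion]ᵢ) / (Σ P·[cation]ᵢ + Σ P·[anion]ₒ)]
Numerator = 1×2.56 + 23×133 = 3062
Denominator = 1×149 + 23×22.9 = 675.7
Vm = 61.3 · log₁₀(4.5309) = 61.3 × (0.6562) = 40.22 mV

40 mV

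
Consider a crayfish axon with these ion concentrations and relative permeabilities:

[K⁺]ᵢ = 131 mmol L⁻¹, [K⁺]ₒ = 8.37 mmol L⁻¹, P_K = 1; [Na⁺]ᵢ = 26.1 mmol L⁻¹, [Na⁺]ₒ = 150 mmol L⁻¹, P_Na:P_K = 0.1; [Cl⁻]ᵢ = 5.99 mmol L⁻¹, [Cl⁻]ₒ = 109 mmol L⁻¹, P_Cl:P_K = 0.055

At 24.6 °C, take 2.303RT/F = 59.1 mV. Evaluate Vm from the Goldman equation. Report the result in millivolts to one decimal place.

Vm = 59.1 · log₁₀[(Σ P·[cation]ₒ + Σ P·[anion]ᵢ) / (Σ P·[cation]ᵢ + Σ P·[anion]ₒ)]
Numerator = 1×8.37 + 0.1×150 + 0.055×5.99 = 23.7
Denominator = 1×131 + 0.1×26.1 + 0.055×109 = 139.6
Vm = 59.1 · log₁₀(0.16976) = 59.1 × (-0.7702) = -45.52 mV

-45.5 mV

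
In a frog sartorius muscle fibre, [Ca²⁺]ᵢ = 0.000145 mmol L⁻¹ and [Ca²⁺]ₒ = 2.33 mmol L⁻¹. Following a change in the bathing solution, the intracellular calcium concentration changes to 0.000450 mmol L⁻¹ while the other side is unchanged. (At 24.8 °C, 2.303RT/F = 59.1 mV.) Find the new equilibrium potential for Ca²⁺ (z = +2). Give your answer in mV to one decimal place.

After the shift: [Ca²⁺]_out = 2.33, [Ca²⁺]_in = 0.000450 mmol L⁻¹.
E_new = (59.1/2)·log₁₀(2.33/0.000450) = 29.55 · (3.7141) = 109.75 mV

109.8 mV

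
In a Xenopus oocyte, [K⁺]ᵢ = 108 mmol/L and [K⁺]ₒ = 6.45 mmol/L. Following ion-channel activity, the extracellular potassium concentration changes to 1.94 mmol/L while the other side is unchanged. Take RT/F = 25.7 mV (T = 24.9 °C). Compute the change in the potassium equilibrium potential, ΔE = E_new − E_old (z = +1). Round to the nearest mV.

E_old = (25.7/1)·ln(6.45/108) = -72.42 mV
E_new = (25.7/1)·ln(1.94/108) = -103.30 mV
ΔE = -103.30 − (-72.42) = -30.88 mV

-31 mV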